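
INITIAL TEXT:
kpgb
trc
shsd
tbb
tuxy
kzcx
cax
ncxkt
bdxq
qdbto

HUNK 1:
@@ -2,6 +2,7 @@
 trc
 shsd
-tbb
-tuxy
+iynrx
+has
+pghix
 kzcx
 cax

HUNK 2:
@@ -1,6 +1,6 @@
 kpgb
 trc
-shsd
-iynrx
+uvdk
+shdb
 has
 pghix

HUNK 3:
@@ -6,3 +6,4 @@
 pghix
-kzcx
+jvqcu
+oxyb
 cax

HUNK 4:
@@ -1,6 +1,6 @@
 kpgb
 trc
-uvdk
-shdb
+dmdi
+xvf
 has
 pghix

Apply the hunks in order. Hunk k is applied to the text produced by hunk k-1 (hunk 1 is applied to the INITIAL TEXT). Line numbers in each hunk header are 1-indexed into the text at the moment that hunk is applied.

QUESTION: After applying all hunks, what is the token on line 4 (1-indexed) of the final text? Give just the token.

Hunk 1: at line 2 remove [tbb,tuxy] add [iynrx,has,pghix] -> 11 lines: kpgb trc shsd iynrx has pghix kzcx cax ncxkt bdxq qdbto
Hunk 2: at line 1 remove [shsd,iynrx] add [uvdk,shdb] -> 11 lines: kpgb trc uvdk shdb has pghix kzcx cax ncxkt bdxq qdbto
Hunk 3: at line 6 remove [kzcx] add [jvqcu,oxyb] -> 12 lines: kpgb trc uvdk shdb has pghix jvqcu oxyb cax ncxkt bdxq qdbto
Hunk 4: at line 1 remove [uvdk,shdb] add [dmdi,xvf] -> 12 lines: kpgb trc dmdi xvf has pghix jvqcu oxyb cax ncxkt bdxq qdbto
Final line 4: xvf

Answer: xvf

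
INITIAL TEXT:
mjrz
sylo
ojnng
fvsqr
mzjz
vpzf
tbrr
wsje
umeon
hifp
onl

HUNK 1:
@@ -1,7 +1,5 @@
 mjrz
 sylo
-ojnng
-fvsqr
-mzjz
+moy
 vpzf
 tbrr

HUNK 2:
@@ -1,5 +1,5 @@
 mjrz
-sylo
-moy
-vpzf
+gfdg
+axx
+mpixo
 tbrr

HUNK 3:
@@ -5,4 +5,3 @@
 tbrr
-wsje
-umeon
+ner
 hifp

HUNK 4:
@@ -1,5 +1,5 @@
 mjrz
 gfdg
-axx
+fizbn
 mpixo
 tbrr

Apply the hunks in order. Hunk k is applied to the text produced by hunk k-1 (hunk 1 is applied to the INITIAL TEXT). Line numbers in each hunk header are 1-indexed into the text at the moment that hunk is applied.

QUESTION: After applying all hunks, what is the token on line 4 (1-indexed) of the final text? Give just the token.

Answer: mpixo

Derivation:
Hunk 1: at line 1 remove [ojnng,fvsqr,mzjz] add [moy] -> 9 lines: mjrz sylo moy vpzf tbrr wsje umeon hifp onl
Hunk 2: at line 1 remove [sylo,moy,vpzf] add [gfdg,axx,mpixo] -> 9 lines: mjrz gfdg axx mpixo tbrr wsje umeon hifp onl
Hunk 3: at line 5 remove [wsje,umeon] add [ner] -> 8 lines: mjrz gfdg axx mpixo tbrr ner hifp onl
Hunk 4: at line 1 remove [axx] add [fizbn] -> 8 lines: mjrz gfdg fizbn mpixo tbrr ner hifp onl
Final line 4: mpixo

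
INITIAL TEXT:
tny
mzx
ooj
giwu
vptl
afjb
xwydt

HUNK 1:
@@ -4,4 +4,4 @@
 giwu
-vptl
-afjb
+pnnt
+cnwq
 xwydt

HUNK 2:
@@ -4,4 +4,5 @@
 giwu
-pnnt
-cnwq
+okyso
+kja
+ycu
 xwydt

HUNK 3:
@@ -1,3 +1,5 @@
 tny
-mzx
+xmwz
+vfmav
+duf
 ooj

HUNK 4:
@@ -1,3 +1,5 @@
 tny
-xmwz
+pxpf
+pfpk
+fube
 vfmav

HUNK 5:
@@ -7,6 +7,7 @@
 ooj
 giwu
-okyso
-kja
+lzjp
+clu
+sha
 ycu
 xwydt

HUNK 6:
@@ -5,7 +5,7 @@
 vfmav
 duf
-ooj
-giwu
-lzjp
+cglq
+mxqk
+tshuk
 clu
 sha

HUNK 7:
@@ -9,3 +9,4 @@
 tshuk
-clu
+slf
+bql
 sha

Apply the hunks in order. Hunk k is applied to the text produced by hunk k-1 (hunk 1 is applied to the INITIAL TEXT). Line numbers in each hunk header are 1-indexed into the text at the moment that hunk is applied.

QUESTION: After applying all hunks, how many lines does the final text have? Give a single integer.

Answer: 14

Derivation:
Hunk 1: at line 4 remove [vptl,afjb] add [pnnt,cnwq] -> 7 lines: tny mzx ooj giwu pnnt cnwq xwydt
Hunk 2: at line 4 remove [pnnt,cnwq] add [okyso,kja,ycu] -> 8 lines: tny mzx ooj giwu okyso kja ycu xwydt
Hunk 3: at line 1 remove [mzx] add [xmwz,vfmav,duf] -> 10 lines: tny xmwz vfmav duf ooj giwu okyso kja ycu xwydt
Hunk 4: at line 1 remove [xmwz] add [pxpf,pfpk,fube] -> 12 lines: tny pxpf pfpk fube vfmav duf ooj giwu okyso kja ycu xwydt
Hunk 5: at line 7 remove [okyso,kja] add [lzjp,clu,sha] -> 13 lines: tny pxpf pfpk fube vfmav duf ooj giwu lzjp clu sha ycu xwydt
Hunk 6: at line 5 remove [ooj,giwu,lzjp] add [cglq,mxqk,tshuk] -> 13 lines: tny pxpf pfpk fube vfmav duf cglq mxqk tshuk clu sha ycu xwydt
Hunk 7: at line 9 remove [clu] add [slf,bql] -> 14 lines: tny pxpf pfpk fube vfmav duf cglq mxqk tshuk slf bql sha ycu xwydt
Final line count: 14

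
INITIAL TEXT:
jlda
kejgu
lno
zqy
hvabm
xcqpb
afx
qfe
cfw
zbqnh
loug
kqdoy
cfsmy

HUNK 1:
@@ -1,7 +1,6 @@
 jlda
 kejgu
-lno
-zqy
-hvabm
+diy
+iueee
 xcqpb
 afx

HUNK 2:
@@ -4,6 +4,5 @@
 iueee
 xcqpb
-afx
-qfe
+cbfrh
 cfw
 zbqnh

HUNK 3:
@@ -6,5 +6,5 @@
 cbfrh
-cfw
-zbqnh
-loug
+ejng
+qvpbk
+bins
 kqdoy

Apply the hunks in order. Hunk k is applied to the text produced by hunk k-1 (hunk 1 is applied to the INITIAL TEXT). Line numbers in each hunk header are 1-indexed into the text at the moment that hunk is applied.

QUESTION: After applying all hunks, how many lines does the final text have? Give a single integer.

Answer: 11

Derivation:
Hunk 1: at line 1 remove [lno,zqy,hvabm] add [diy,iueee] -> 12 lines: jlda kejgu diy iueee xcqpb afx qfe cfw zbqnh loug kqdoy cfsmy
Hunk 2: at line 4 remove [afx,qfe] add [cbfrh] -> 11 lines: jlda kejgu diy iueee xcqpb cbfrh cfw zbqnh loug kqdoy cfsmy
Hunk 3: at line 6 remove [cfw,zbqnh,loug] add [ejng,qvpbk,bins] -> 11 lines: jlda kejgu diy iueee xcqpb cbfrh ejng qvpbk bins kqdoy cfsmy
Final line count: 11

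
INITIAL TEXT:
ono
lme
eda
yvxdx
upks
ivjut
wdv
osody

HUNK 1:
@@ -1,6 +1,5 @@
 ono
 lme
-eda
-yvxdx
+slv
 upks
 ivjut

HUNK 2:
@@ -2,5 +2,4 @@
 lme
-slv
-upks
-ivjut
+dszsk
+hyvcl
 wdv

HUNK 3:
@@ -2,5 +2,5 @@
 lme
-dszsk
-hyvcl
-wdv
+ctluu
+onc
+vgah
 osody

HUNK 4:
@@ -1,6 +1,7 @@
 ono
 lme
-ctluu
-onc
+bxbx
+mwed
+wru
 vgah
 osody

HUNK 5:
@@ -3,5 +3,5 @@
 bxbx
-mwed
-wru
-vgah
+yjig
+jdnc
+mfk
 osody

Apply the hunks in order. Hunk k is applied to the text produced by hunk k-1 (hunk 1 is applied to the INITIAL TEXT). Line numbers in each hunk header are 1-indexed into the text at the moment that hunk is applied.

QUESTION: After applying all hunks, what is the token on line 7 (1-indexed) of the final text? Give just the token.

Answer: osody

Derivation:
Hunk 1: at line 1 remove [eda,yvxdx] add [slv] -> 7 lines: ono lme slv upks ivjut wdv osody
Hunk 2: at line 2 remove [slv,upks,ivjut] add [dszsk,hyvcl] -> 6 lines: ono lme dszsk hyvcl wdv osody
Hunk 3: at line 2 remove [dszsk,hyvcl,wdv] add [ctluu,onc,vgah] -> 6 lines: ono lme ctluu onc vgah osody
Hunk 4: at line 1 remove [ctluu,onc] add [bxbx,mwed,wru] -> 7 lines: ono lme bxbx mwed wru vgah osody
Hunk 5: at line 3 remove [mwed,wru,vgah] add [yjig,jdnc,mfk] -> 7 lines: ono lme bxbx yjig jdnc mfk osody
Final line 7: osody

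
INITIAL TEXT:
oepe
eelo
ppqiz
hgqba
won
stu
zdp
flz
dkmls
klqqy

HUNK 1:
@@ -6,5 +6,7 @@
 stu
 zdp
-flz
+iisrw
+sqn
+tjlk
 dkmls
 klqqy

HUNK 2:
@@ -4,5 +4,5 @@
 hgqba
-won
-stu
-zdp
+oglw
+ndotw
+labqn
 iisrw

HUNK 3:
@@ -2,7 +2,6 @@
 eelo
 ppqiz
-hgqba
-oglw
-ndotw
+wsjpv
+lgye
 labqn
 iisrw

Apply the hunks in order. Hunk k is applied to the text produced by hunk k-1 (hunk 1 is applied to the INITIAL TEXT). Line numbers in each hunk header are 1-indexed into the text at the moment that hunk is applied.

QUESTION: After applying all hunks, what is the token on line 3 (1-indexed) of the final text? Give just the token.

Answer: ppqiz

Derivation:
Hunk 1: at line 6 remove [flz] add [iisrw,sqn,tjlk] -> 12 lines: oepe eelo ppqiz hgqba won stu zdp iisrw sqn tjlk dkmls klqqy
Hunk 2: at line 4 remove [won,stu,zdp] add [oglw,ndotw,labqn] -> 12 lines: oepe eelo ppqiz hgqba oglw ndotw labqn iisrw sqn tjlk dkmls klqqy
Hunk 3: at line 2 remove [hgqba,oglw,ndotw] add [wsjpv,lgye] -> 11 lines: oepe eelo ppqiz wsjpv lgye labqn iisrw sqn tjlk dkmls klqqy
Final line 3: ppqiz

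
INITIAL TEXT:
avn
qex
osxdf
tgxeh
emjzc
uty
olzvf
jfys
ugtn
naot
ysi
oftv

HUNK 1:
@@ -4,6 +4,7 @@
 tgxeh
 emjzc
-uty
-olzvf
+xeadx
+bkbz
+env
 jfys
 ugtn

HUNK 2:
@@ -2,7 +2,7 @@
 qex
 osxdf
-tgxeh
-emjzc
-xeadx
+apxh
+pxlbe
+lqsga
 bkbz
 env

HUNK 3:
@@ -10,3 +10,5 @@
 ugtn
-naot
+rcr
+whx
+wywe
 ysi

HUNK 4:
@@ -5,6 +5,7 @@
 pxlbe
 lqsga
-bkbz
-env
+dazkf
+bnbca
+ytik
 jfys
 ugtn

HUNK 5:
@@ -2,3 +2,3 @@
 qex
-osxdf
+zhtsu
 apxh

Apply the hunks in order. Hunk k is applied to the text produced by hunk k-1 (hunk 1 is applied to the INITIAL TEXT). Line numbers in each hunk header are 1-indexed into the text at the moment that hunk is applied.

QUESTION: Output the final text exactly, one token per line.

Hunk 1: at line 4 remove [uty,olzvf] add [xeadx,bkbz,env] -> 13 lines: avn qex osxdf tgxeh emjzc xeadx bkbz env jfys ugtn naot ysi oftv
Hunk 2: at line 2 remove [tgxeh,emjzc,xeadx] add [apxh,pxlbe,lqsga] -> 13 lines: avn qex osxdf apxh pxlbe lqsga bkbz env jfys ugtn naot ysi oftv
Hunk 3: at line 10 remove [naot] add [rcr,whx,wywe] -> 15 lines: avn qex osxdf apxh pxlbe lqsga bkbz env jfys ugtn rcr whx wywe ysi oftv
Hunk 4: at line 5 remove [bkbz,env] add [dazkf,bnbca,ytik] -> 16 lines: avn qex osxdf apxh pxlbe lqsga dazkf bnbca ytik jfys ugtn rcr whx wywe ysi oftv
Hunk 5: at line 2 remove [osxdf] add [zhtsu] -> 16 lines: avn qex zhtsu apxh pxlbe lqsga dazkf bnbca ytik jfys ugtn rcr whx wywe ysi oftv

Answer: avn
qex
zhtsu
apxh
pxlbe
lqsga
dazkf
bnbca
ytik
jfys
ugtn
rcr
whx
wywe
ysi
oftv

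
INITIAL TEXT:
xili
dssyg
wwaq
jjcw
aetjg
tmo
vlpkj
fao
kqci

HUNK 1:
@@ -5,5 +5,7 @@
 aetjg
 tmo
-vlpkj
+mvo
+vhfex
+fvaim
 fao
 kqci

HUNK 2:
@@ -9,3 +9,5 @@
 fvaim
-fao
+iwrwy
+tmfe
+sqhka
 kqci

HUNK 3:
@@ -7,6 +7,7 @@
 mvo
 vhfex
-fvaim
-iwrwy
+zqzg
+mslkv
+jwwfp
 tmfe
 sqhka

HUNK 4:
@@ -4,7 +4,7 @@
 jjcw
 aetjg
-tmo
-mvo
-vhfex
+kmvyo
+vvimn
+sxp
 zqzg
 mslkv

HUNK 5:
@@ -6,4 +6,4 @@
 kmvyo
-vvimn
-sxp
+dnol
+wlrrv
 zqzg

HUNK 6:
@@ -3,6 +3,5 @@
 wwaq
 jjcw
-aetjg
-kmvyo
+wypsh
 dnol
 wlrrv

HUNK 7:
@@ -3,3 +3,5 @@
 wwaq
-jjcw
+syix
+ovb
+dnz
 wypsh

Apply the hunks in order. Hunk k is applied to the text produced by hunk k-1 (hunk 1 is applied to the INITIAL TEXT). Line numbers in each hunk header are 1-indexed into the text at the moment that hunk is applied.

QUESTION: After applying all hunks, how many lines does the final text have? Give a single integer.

Answer: 15

Derivation:
Hunk 1: at line 5 remove [vlpkj] add [mvo,vhfex,fvaim] -> 11 lines: xili dssyg wwaq jjcw aetjg tmo mvo vhfex fvaim fao kqci
Hunk 2: at line 9 remove [fao] add [iwrwy,tmfe,sqhka] -> 13 lines: xili dssyg wwaq jjcw aetjg tmo mvo vhfex fvaim iwrwy tmfe sqhka kqci
Hunk 3: at line 7 remove [fvaim,iwrwy] add [zqzg,mslkv,jwwfp] -> 14 lines: xili dssyg wwaq jjcw aetjg tmo mvo vhfex zqzg mslkv jwwfp tmfe sqhka kqci
Hunk 4: at line 4 remove [tmo,mvo,vhfex] add [kmvyo,vvimn,sxp] -> 14 lines: xili dssyg wwaq jjcw aetjg kmvyo vvimn sxp zqzg mslkv jwwfp tmfe sqhka kqci
Hunk 5: at line 6 remove [vvimn,sxp] add [dnol,wlrrv] -> 14 lines: xili dssyg wwaq jjcw aetjg kmvyo dnol wlrrv zqzg mslkv jwwfp tmfe sqhka kqci
Hunk 6: at line 3 remove [aetjg,kmvyo] add [wypsh] -> 13 lines: xili dssyg wwaq jjcw wypsh dnol wlrrv zqzg mslkv jwwfp tmfe sqhka kqci
Hunk 7: at line 3 remove [jjcw] add [syix,ovb,dnz] -> 15 lines: xili dssyg wwaq syix ovb dnz wypsh dnol wlrrv zqzg mslkv jwwfp tmfe sqhka kqci
Final line count: 15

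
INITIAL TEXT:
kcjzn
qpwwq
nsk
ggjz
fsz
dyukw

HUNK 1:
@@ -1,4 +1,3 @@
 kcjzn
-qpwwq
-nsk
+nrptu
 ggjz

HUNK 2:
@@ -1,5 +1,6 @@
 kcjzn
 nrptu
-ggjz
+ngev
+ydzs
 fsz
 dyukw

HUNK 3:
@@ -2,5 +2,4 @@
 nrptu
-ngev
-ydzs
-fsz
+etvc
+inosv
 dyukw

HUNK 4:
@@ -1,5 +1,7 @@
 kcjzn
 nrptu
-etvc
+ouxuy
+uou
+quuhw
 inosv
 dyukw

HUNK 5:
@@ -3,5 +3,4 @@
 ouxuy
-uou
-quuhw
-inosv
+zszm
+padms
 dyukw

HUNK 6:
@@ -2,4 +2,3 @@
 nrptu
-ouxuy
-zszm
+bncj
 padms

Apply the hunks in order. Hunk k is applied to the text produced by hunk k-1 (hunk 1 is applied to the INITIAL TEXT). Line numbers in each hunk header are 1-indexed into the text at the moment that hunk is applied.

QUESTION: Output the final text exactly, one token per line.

Answer: kcjzn
nrptu
bncj
padms
dyukw

Derivation:
Hunk 1: at line 1 remove [qpwwq,nsk] add [nrptu] -> 5 lines: kcjzn nrptu ggjz fsz dyukw
Hunk 2: at line 1 remove [ggjz] add [ngev,ydzs] -> 6 lines: kcjzn nrptu ngev ydzs fsz dyukw
Hunk 3: at line 2 remove [ngev,ydzs,fsz] add [etvc,inosv] -> 5 lines: kcjzn nrptu etvc inosv dyukw
Hunk 4: at line 1 remove [etvc] add [ouxuy,uou,quuhw] -> 7 lines: kcjzn nrptu ouxuy uou quuhw inosv dyukw
Hunk 5: at line 3 remove [uou,quuhw,inosv] add [zszm,padms] -> 6 lines: kcjzn nrptu ouxuy zszm padms dyukw
Hunk 6: at line 2 remove [ouxuy,zszm] add [bncj] -> 5 lines: kcjzn nrptu bncj padms dyukw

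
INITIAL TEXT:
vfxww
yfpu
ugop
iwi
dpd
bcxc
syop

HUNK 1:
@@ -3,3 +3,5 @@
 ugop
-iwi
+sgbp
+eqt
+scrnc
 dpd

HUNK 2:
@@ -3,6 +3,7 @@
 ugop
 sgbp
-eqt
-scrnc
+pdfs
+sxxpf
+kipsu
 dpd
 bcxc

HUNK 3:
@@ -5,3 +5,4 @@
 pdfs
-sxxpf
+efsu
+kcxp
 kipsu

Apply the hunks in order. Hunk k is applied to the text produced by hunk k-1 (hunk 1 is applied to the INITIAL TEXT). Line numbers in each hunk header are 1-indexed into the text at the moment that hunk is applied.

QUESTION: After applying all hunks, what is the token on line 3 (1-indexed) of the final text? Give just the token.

Answer: ugop

Derivation:
Hunk 1: at line 3 remove [iwi] add [sgbp,eqt,scrnc] -> 9 lines: vfxww yfpu ugop sgbp eqt scrnc dpd bcxc syop
Hunk 2: at line 3 remove [eqt,scrnc] add [pdfs,sxxpf,kipsu] -> 10 lines: vfxww yfpu ugop sgbp pdfs sxxpf kipsu dpd bcxc syop
Hunk 3: at line 5 remove [sxxpf] add [efsu,kcxp] -> 11 lines: vfxww yfpu ugop sgbp pdfs efsu kcxp kipsu dpd bcxc syop
Final line 3: ugop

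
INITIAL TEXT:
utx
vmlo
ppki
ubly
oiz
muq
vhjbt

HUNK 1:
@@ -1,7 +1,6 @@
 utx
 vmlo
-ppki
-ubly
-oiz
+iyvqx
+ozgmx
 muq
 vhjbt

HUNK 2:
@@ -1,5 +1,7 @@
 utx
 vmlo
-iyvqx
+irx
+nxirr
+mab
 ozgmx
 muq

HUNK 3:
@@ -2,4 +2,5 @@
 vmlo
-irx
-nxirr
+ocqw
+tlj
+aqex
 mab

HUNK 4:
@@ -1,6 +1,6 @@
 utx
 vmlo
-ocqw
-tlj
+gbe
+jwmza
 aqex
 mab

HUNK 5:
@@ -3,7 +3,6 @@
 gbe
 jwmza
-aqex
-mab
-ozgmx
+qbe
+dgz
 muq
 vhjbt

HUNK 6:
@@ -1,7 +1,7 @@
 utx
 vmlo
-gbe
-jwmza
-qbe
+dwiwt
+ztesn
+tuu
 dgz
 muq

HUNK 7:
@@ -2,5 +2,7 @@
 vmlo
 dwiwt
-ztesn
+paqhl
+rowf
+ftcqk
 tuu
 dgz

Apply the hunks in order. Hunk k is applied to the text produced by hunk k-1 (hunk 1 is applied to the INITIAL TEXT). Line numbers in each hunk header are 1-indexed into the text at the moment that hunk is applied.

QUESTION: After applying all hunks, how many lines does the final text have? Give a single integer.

Hunk 1: at line 1 remove [ppki,ubly,oiz] add [iyvqx,ozgmx] -> 6 lines: utx vmlo iyvqx ozgmx muq vhjbt
Hunk 2: at line 1 remove [iyvqx] add [irx,nxirr,mab] -> 8 lines: utx vmlo irx nxirr mab ozgmx muq vhjbt
Hunk 3: at line 2 remove [irx,nxirr] add [ocqw,tlj,aqex] -> 9 lines: utx vmlo ocqw tlj aqex mab ozgmx muq vhjbt
Hunk 4: at line 1 remove [ocqw,tlj] add [gbe,jwmza] -> 9 lines: utx vmlo gbe jwmza aqex mab ozgmx muq vhjbt
Hunk 5: at line 3 remove [aqex,mab,ozgmx] add [qbe,dgz] -> 8 lines: utx vmlo gbe jwmza qbe dgz muq vhjbt
Hunk 6: at line 1 remove [gbe,jwmza,qbe] add [dwiwt,ztesn,tuu] -> 8 lines: utx vmlo dwiwt ztesn tuu dgz muq vhjbt
Hunk 7: at line 2 remove [ztesn] add [paqhl,rowf,ftcqk] -> 10 lines: utx vmlo dwiwt paqhl rowf ftcqk tuu dgz muq vhjbt
Final line count: 10

Answer: 10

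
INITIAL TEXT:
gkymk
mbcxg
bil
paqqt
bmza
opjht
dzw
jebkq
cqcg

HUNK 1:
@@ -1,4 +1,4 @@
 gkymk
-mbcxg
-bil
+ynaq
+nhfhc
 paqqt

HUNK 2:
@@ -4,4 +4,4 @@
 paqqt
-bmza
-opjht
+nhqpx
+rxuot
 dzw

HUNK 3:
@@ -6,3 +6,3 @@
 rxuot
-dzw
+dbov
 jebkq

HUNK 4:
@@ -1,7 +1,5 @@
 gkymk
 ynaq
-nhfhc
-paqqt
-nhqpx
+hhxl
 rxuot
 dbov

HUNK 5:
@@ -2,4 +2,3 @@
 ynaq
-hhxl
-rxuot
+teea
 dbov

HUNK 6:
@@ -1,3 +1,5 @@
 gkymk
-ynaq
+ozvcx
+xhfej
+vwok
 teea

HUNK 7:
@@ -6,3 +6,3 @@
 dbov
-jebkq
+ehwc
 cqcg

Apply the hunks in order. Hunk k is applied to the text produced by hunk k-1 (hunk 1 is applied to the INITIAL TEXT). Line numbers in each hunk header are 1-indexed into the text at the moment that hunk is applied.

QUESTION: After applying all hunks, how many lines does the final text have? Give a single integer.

Answer: 8

Derivation:
Hunk 1: at line 1 remove [mbcxg,bil] add [ynaq,nhfhc] -> 9 lines: gkymk ynaq nhfhc paqqt bmza opjht dzw jebkq cqcg
Hunk 2: at line 4 remove [bmza,opjht] add [nhqpx,rxuot] -> 9 lines: gkymk ynaq nhfhc paqqt nhqpx rxuot dzw jebkq cqcg
Hunk 3: at line 6 remove [dzw] add [dbov] -> 9 lines: gkymk ynaq nhfhc paqqt nhqpx rxuot dbov jebkq cqcg
Hunk 4: at line 1 remove [nhfhc,paqqt,nhqpx] add [hhxl] -> 7 lines: gkymk ynaq hhxl rxuot dbov jebkq cqcg
Hunk 5: at line 2 remove [hhxl,rxuot] add [teea] -> 6 lines: gkymk ynaq teea dbov jebkq cqcg
Hunk 6: at line 1 remove [ynaq] add [ozvcx,xhfej,vwok] -> 8 lines: gkymk ozvcx xhfej vwok teea dbov jebkq cqcg
Hunk 7: at line 6 remove [jebkq] add [ehwc] -> 8 lines: gkymk ozvcx xhfej vwok teea dbov ehwc cqcg
Final line count: 8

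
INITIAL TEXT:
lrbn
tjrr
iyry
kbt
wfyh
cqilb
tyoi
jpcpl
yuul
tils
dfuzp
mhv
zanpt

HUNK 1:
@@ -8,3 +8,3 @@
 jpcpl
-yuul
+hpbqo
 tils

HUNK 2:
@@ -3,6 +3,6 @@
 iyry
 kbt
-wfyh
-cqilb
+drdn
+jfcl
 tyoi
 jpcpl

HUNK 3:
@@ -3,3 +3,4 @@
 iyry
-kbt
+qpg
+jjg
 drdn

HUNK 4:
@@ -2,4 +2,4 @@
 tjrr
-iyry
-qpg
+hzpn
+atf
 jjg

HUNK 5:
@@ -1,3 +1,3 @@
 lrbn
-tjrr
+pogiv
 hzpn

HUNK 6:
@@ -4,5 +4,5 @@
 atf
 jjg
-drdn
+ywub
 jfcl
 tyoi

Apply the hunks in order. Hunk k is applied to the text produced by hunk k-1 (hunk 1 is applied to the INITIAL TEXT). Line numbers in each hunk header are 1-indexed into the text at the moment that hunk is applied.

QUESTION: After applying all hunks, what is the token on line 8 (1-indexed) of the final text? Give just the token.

Answer: tyoi

Derivation:
Hunk 1: at line 8 remove [yuul] add [hpbqo] -> 13 lines: lrbn tjrr iyry kbt wfyh cqilb tyoi jpcpl hpbqo tils dfuzp mhv zanpt
Hunk 2: at line 3 remove [wfyh,cqilb] add [drdn,jfcl] -> 13 lines: lrbn tjrr iyry kbt drdn jfcl tyoi jpcpl hpbqo tils dfuzp mhv zanpt
Hunk 3: at line 3 remove [kbt] add [qpg,jjg] -> 14 lines: lrbn tjrr iyry qpg jjg drdn jfcl tyoi jpcpl hpbqo tils dfuzp mhv zanpt
Hunk 4: at line 2 remove [iyry,qpg] add [hzpn,atf] -> 14 lines: lrbn tjrr hzpn atf jjg drdn jfcl tyoi jpcpl hpbqo tils dfuzp mhv zanpt
Hunk 5: at line 1 remove [tjrr] add [pogiv] -> 14 lines: lrbn pogiv hzpn atf jjg drdn jfcl tyoi jpcpl hpbqo tils dfuzp mhv zanpt
Hunk 6: at line 4 remove [drdn] add [ywub] -> 14 lines: lrbn pogiv hzpn atf jjg ywub jfcl tyoi jpcpl hpbqo tils dfuzp mhv zanpt
Final line 8: tyoi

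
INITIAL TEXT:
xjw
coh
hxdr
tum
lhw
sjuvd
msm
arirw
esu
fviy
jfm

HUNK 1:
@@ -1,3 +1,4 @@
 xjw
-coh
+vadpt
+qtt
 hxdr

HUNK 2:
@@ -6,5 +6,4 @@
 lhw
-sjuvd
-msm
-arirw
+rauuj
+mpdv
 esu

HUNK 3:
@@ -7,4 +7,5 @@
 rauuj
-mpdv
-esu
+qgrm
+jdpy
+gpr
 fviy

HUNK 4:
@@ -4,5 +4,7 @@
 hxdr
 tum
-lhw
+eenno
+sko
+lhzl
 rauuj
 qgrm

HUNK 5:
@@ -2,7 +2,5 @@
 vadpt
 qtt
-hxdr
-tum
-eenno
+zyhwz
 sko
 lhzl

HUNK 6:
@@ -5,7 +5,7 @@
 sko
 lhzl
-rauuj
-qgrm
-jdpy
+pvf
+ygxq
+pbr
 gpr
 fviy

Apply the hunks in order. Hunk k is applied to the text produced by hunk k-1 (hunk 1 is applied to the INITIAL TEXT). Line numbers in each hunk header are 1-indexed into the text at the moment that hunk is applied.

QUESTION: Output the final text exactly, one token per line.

Hunk 1: at line 1 remove [coh] add [vadpt,qtt] -> 12 lines: xjw vadpt qtt hxdr tum lhw sjuvd msm arirw esu fviy jfm
Hunk 2: at line 6 remove [sjuvd,msm,arirw] add [rauuj,mpdv] -> 11 lines: xjw vadpt qtt hxdr tum lhw rauuj mpdv esu fviy jfm
Hunk 3: at line 7 remove [mpdv,esu] add [qgrm,jdpy,gpr] -> 12 lines: xjw vadpt qtt hxdr tum lhw rauuj qgrm jdpy gpr fviy jfm
Hunk 4: at line 4 remove [lhw] add [eenno,sko,lhzl] -> 14 lines: xjw vadpt qtt hxdr tum eenno sko lhzl rauuj qgrm jdpy gpr fviy jfm
Hunk 5: at line 2 remove [hxdr,tum,eenno] add [zyhwz] -> 12 lines: xjw vadpt qtt zyhwz sko lhzl rauuj qgrm jdpy gpr fviy jfm
Hunk 6: at line 5 remove [rauuj,qgrm,jdpy] add [pvf,ygxq,pbr] -> 12 lines: xjw vadpt qtt zyhwz sko lhzl pvf ygxq pbr gpr fviy jfm

Answer: xjw
vadpt
qtt
zyhwz
sko
lhzl
pvf
ygxq
pbr
gpr
fviy
jfm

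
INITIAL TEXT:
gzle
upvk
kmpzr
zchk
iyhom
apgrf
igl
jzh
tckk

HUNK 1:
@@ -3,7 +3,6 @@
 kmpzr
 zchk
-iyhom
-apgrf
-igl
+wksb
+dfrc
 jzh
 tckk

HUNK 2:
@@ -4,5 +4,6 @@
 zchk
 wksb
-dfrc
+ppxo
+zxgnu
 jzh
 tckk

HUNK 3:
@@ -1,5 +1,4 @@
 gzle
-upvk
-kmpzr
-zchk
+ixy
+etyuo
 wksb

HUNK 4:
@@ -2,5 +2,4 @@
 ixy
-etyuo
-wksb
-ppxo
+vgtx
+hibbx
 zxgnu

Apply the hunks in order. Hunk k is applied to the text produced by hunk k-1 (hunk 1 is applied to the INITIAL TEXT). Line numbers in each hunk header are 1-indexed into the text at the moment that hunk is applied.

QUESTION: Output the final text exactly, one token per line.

Answer: gzle
ixy
vgtx
hibbx
zxgnu
jzh
tckk

Derivation:
Hunk 1: at line 3 remove [iyhom,apgrf,igl] add [wksb,dfrc] -> 8 lines: gzle upvk kmpzr zchk wksb dfrc jzh tckk
Hunk 2: at line 4 remove [dfrc] add [ppxo,zxgnu] -> 9 lines: gzle upvk kmpzr zchk wksb ppxo zxgnu jzh tckk
Hunk 3: at line 1 remove [upvk,kmpzr,zchk] add [ixy,etyuo] -> 8 lines: gzle ixy etyuo wksb ppxo zxgnu jzh tckk
Hunk 4: at line 2 remove [etyuo,wksb,ppxo] add [vgtx,hibbx] -> 7 lines: gzle ixy vgtx hibbx zxgnu jzh tckk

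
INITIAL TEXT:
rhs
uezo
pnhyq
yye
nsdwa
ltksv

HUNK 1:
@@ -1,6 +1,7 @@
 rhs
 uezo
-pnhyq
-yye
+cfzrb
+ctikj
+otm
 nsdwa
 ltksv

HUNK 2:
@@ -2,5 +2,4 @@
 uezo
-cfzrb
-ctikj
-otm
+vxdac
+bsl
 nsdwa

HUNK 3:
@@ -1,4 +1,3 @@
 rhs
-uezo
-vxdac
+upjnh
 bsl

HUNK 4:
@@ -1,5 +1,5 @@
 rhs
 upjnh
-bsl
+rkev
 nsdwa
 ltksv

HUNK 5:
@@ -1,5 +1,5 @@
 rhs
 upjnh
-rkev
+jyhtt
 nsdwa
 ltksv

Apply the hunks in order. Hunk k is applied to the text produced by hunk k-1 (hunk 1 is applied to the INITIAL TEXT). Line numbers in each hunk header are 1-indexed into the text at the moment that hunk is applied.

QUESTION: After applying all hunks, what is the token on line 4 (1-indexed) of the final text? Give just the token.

Hunk 1: at line 1 remove [pnhyq,yye] add [cfzrb,ctikj,otm] -> 7 lines: rhs uezo cfzrb ctikj otm nsdwa ltksv
Hunk 2: at line 2 remove [cfzrb,ctikj,otm] add [vxdac,bsl] -> 6 lines: rhs uezo vxdac bsl nsdwa ltksv
Hunk 3: at line 1 remove [uezo,vxdac] add [upjnh] -> 5 lines: rhs upjnh bsl nsdwa ltksv
Hunk 4: at line 1 remove [bsl] add [rkev] -> 5 lines: rhs upjnh rkev nsdwa ltksv
Hunk 5: at line 1 remove [rkev] add [jyhtt] -> 5 lines: rhs upjnh jyhtt nsdwa ltksv
Final line 4: nsdwa

Answer: nsdwa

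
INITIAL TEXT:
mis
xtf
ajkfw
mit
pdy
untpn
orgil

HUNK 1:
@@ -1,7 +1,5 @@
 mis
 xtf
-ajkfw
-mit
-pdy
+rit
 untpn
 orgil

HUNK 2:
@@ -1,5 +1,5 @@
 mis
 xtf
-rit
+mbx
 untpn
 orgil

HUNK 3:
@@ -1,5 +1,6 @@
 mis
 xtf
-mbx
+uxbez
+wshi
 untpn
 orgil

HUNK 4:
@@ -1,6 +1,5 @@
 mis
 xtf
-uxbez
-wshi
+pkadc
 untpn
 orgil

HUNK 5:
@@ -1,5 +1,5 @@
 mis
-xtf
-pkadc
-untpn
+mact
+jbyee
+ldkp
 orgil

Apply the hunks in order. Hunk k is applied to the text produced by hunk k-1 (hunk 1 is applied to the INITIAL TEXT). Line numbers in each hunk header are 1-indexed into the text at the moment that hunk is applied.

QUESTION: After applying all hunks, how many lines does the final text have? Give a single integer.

Hunk 1: at line 1 remove [ajkfw,mit,pdy] add [rit] -> 5 lines: mis xtf rit untpn orgil
Hunk 2: at line 1 remove [rit] add [mbx] -> 5 lines: mis xtf mbx untpn orgil
Hunk 3: at line 1 remove [mbx] add [uxbez,wshi] -> 6 lines: mis xtf uxbez wshi untpn orgil
Hunk 4: at line 1 remove [uxbez,wshi] add [pkadc] -> 5 lines: mis xtf pkadc untpn orgil
Hunk 5: at line 1 remove [xtf,pkadc,untpn] add [mact,jbyee,ldkp] -> 5 lines: mis mact jbyee ldkp orgil
Final line count: 5

Answer: 5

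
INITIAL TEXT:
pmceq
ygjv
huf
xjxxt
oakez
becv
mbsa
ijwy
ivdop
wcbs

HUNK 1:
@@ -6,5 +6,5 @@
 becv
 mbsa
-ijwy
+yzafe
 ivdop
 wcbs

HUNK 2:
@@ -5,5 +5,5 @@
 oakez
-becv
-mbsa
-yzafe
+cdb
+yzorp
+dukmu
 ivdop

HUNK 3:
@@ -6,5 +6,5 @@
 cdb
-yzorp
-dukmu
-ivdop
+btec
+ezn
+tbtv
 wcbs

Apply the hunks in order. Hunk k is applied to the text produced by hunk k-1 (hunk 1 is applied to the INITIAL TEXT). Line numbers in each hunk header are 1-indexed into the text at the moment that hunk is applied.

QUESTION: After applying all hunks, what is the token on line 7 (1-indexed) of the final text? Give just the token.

Answer: btec

Derivation:
Hunk 1: at line 6 remove [ijwy] add [yzafe] -> 10 lines: pmceq ygjv huf xjxxt oakez becv mbsa yzafe ivdop wcbs
Hunk 2: at line 5 remove [becv,mbsa,yzafe] add [cdb,yzorp,dukmu] -> 10 lines: pmceq ygjv huf xjxxt oakez cdb yzorp dukmu ivdop wcbs
Hunk 3: at line 6 remove [yzorp,dukmu,ivdop] add [btec,ezn,tbtv] -> 10 lines: pmceq ygjv huf xjxxt oakez cdb btec ezn tbtv wcbs
Final line 7: btec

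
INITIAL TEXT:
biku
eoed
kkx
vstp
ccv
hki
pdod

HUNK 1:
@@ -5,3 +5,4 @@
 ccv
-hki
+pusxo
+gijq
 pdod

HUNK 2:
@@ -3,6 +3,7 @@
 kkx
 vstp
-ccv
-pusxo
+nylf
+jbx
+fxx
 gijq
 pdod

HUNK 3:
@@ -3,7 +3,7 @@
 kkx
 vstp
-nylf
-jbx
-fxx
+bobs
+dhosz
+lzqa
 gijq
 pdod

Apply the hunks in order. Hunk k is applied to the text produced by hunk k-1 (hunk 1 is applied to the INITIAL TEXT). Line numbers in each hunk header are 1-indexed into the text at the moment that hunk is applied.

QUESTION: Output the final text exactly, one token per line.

Hunk 1: at line 5 remove [hki] add [pusxo,gijq] -> 8 lines: biku eoed kkx vstp ccv pusxo gijq pdod
Hunk 2: at line 3 remove [ccv,pusxo] add [nylf,jbx,fxx] -> 9 lines: biku eoed kkx vstp nylf jbx fxx gijq pdod
Hunk 3: at line 3 remove [nylf,jbx,fxx] add [bobs,dhosz,lzqa] -> 9 lines: biku eoed kkx vstp bobs dhosz lzqa gijq pdod

Answer: biku
eoed
kkx
vstp
bobs
dhosz
lzqa
gijq
pdod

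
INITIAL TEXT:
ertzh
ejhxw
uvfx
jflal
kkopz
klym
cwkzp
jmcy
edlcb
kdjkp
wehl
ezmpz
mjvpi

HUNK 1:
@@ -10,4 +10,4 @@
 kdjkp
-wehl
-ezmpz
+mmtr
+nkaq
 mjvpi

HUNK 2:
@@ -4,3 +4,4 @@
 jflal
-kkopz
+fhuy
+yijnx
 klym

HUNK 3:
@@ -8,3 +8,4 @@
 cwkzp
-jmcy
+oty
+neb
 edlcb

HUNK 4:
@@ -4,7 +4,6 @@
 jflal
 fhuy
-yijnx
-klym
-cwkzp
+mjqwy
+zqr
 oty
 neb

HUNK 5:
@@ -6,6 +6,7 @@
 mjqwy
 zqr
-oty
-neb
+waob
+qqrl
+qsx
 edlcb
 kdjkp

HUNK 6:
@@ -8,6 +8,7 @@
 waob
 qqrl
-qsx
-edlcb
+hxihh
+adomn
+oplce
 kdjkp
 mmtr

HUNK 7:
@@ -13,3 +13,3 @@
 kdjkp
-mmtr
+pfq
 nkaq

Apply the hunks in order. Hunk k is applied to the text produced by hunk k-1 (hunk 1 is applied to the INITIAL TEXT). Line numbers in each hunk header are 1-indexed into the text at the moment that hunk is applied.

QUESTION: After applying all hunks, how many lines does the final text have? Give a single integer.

Answer: 16

Derivation:
Hunk 1: at line 10 remove [wehl,ezmpz] add [mmtr,nkaq] -> 13 lines: ertzh ejhxw uvfx jflal kkopz klym cwkzp jmcy edlcb kdjkp mmtr nkaq mjvpi
Hunk 2: at line 4 remove [kkopz] add [fhuy,yijnx] -> 14 lines: ertzh ejhxw uvfx jflal fhuy yijnx klym cwkzp jmcy edlcb kdjkp mmtr nkaq mjvpi
Hunk 3: at line 8 remove [jmcy] add [oty,neb] -> 15 lines: ertzh ejhxw uvfx jflal fhuy yijnx klym cwkzp oty neb edlcb kdjkp mmtr nkaq mjvpi
Hunk 4: at line 4 remove [yijnx,klym,cwkzp] add [mjqwy,zqr] -> 14 lines: ertzh ejhxw uvfx jflal fhuy mjqwy zqr oty neb edlcb kdjkp mmtr nkaq mjvpi
Hunk 5: at line 6 remove [oty,neb] add [waob,qqrl,qsx] -> 15 lines: ertzh ejhxw uvfx jflal fhuy mjqwy zqr waob qqrl qsx edlcb kdjkp mmtr nkaq mjvpi
Hunk 6: at line 8 remove [qsx,edlcb] add [hxihh,adomn,oplce] -> 16 lines: ertzh ejhxw uvfx jflal fhuy mjqwy zqr waob qqrl hxihh adomn oplce kdjkp mmtr nkaq mjvpi
Hunk 7: at line 13 remove [mmtr] add [pfq] -> 16 lines: ertzh ejhxw uvfx jflal fhuy mjqwy zqr waob qqrl hxihh adomn oplce kdjkp pfq nkaq mjvpi
Final line count: 16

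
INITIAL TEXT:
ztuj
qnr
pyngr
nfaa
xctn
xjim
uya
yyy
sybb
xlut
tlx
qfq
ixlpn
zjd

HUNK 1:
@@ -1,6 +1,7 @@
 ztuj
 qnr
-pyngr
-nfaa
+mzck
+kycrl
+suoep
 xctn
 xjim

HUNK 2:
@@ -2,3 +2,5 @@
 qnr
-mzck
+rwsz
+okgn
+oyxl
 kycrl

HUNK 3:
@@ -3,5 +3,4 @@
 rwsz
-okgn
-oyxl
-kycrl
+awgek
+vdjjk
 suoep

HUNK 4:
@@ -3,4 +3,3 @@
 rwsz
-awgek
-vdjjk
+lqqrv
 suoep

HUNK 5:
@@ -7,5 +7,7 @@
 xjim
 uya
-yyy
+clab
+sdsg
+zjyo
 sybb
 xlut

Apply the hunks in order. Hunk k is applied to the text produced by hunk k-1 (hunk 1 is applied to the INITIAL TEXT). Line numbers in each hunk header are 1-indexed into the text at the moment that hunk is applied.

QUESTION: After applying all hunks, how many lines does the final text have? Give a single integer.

Hunk 1: at line 1 remove [pyngr,nfaa] add [mzck,kycrl,suoep] -> 15 lines: ztuj qnr mzck kycrl suoep xctn xjim uya yyy sybb xlut tlx qfq ixlpn zjd
Hunk 2: at line 2 remove [mzck] add [rwsz,okgn,oyxl] -> 17 lines: ztuj qnr rwsz okgn oyxl kycrl suoep xctn xjim uya yyy sybb xlut tlx qfq ixlpn zjd
Hunk 3: at line 3 remove [okgn,oyxl,kycrl] add [awgek,vdjjk] -> 16 lines: ztuj qnr rwsz awgek vdjjk suoep xctn xjim uya yyy sybb xlut tlx qfq ixlpn zjd
Hunk 4: at line 3 remove [awgek,vdjjk] add [lqqrv] -> 15 lines: ztuj qnr rwsz lqqrv suoep xctn xjim uya yyy sybb xlut tlx qfq ixlpn zjd
Hunk 5: at line 7 remove [yyy] add [clab,sdsg,zjyo] -> 17 lines: ztuj qnr rwsz lqqrv suoep xctn xjim uya clab sdsg zjyo sybb xlut tlx qfq ixlpn zjd
Final line count: 17

Answer: 17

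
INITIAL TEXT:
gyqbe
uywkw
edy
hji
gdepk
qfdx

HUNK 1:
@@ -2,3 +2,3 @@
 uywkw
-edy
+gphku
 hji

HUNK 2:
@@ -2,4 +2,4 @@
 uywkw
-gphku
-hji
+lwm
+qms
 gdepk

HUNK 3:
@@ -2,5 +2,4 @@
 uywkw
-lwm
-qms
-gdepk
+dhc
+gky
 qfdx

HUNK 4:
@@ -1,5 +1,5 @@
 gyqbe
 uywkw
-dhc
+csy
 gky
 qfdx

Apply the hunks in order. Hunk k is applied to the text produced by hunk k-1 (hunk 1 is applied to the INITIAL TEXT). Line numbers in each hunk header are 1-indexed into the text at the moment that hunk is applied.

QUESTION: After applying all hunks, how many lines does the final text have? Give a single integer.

Answer: 5

Derivation:
Hunk 1: at line 2 remove [edy] add [gphku] -> 6 lines: gyqbe uywkw gphku hji gdepk qfdx
Hunk 2: at line 2 remove [gphku,hji] add [lwm,qms] -> 6 lines: gyqbe uywkw lwm qms gdepk qfdx
Hunk 3: at line 2 remove [lwm,qms,gdepk] add [dhc,gky] -> 5 lines: gyqbe uywkw dhc gky qfdx
Hunk 4: at line 1 remove [dhc] add [csy] -> 5 lines: gyqbe uywkw csy gky qfdx
Final line count: 5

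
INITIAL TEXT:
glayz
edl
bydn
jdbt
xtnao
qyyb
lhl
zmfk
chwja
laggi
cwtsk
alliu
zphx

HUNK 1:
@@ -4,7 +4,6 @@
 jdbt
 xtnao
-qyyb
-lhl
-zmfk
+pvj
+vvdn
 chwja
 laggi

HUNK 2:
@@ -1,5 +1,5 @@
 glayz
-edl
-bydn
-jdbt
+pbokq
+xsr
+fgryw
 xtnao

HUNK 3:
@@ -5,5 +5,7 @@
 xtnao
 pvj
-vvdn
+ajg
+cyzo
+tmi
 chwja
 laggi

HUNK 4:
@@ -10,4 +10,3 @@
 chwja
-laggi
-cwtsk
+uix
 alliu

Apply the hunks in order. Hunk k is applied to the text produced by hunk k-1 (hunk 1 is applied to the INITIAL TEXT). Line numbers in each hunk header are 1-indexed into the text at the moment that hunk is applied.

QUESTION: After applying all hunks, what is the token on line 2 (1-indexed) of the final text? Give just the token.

Hunk 1: at line 4 remove [qyyb,lhl,zmfk] add [pvj,vvdn] -> 12 lines: glayz edl bydn jdbt xtnao pvj vvdn chwja laggi cwtsk alliu zphx
Hunk 2: at line 1 remove [edl,bydn,jdbt] add [pbokq,xsr,fgryw] -> 12 lines: glayz pbokq xsr fgryw xtnao pvj vvdn chwja laggi cwtsk alliu zphx
Hunk 3: at line 5 remove [vvdn] add [ajg,cyzo,tmi] -> 14 lines: glayz pbokq xsr fgryw xtnao pvj ajg cyzo tmi chwja laggi cwtsk alliu zphx
Hunk 4: at line 10 remove [laggi,cwtsk] add [uix] -> 13 lines: glayz pbokq xsr fgryw xtnao pvj ajg cyzo tmi chwja uix alliu zphx
Final line 2: pbokq

Answer: pbokq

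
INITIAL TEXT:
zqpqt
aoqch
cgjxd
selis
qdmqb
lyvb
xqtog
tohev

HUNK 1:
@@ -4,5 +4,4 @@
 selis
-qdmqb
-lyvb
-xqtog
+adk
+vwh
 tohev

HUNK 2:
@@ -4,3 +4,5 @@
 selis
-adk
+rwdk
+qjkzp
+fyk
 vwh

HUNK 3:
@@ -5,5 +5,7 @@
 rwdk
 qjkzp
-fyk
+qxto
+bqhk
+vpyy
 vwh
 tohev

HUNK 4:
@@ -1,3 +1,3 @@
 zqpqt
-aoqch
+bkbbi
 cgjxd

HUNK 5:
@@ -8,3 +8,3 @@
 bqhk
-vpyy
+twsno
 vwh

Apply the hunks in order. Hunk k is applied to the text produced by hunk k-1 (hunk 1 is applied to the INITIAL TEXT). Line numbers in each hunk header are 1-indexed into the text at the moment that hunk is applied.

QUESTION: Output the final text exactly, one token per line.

Hunk 1: at line 4 remove [qdmqb,lyvb,xqtog] add [adk,vwh] -> 7 lines: zqpqt aoqch cgjxd selis adk vwh tohev
Hunk 2: at line 4 remove [adk] add [rwdk,qjkzp,fyk] -> 9 lines: zqpqt aoqch cgjxd selis rwdk qjkzp fyk vwh tohev
Hunk 3: at line 5 remove [fyk] add [qxto,bqhk,vpyy] -> 11 lines: zqpqt aoqch cgjxd selis rwdk qjkzp qxto bqhk vpyy vwh tohev
Hunk 4: at line 1 remove [aoqch] add [bkbbi] -> 11 lines: zqpqt bkbbi cgjxd selis rwdk qjkzp qxto bqhk vpyy vwh tohev
Hunk 5: at line 8 remove [vpyy] add [twsno] -> 11 lines: zqpqt bkbbi cgjxd selis rwdk qjkzp qxto bqhk twsno vwh tohev

Answer: zqpqt
bkbbi
cgjxd
selis
rwdk
qjkzp
qxto
bqhk
twsno
vwh
tohev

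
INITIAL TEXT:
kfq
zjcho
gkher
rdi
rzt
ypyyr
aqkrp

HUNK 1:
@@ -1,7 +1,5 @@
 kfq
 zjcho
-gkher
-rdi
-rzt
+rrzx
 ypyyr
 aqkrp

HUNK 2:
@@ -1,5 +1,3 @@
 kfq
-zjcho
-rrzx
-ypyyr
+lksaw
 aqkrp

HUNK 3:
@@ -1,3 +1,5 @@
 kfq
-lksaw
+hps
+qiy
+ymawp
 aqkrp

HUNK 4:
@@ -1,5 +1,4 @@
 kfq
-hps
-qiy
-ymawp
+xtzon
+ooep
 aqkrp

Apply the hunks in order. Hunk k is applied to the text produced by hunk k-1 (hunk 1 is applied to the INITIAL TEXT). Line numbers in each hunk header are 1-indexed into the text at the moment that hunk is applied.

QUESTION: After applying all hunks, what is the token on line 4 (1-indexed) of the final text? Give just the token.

Answer: aqkrp

Derivation:
Hunk 1: at line 1 remove [gkher,rdi,rzt] add [rrzx] -> 5 lines: kfq zjcho rrzx ypyyr aqkrp
Hunk 2: at line 1 remove [zjcho,rrzx,ypyyr] add [lksaw] -> 3 lines: kfq lksaw aqkrp
Hunk 3: at line 1 remove [lksaw] add [hps,qiy,ymawp] -> 5 lines: kfq hps qiy ymawp aqkrp
Hunk 4: at line 1 remove [hps,qiy,ymawp] add [xtzon,ooep] -> 4 lines: kfq xtzon ooep aqkrp
Final line 4: aqkrp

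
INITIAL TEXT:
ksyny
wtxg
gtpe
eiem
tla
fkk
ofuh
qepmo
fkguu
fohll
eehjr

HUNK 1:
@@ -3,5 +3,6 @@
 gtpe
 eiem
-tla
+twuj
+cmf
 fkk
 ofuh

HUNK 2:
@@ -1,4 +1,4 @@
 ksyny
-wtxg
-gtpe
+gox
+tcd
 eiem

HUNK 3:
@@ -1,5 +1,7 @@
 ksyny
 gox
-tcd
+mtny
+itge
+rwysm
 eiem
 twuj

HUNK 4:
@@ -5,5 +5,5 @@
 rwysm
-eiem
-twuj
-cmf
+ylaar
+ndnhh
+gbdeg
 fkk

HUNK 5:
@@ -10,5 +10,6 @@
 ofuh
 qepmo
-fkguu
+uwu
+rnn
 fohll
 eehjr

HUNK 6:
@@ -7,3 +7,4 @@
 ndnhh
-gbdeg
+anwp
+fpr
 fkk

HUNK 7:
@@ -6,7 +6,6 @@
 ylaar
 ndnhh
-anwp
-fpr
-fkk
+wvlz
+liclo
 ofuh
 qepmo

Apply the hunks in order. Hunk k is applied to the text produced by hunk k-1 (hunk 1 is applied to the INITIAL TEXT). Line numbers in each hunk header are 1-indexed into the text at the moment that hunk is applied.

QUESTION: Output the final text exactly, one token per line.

Hunk 1: at line 3 remove [tla] add [twuj,cmf] -> 12 lines: ksyny wtxg gtpe eiem twuj cmf fkk ofuh qepmo fkguu fohll eehjr
Hunk 2: at line 1 remove [wtxg,gtpe] add [gox,tcd] -> 12 lines: ksyny gox tcd eiem twuj cmf fkk ofuh qepmo fkguu fohll eehjr
Hunk 3: at line 1 remove [tcd] add [mtny,itge,rwysm] -> 14 lines: ksyny gox mtny itge rwysm eiem twuj cmf fkk ofuh qepmo fkguu fohll eehjr
Hunk 4: at line 5 remove [eiem,twuj,cmf] add [ylaar,ndnhh,gbdeg] -> 14 lines: ksyny gox mtny itge rwysm ylaar ndnhh gbdeg fkk ofuh qepmo fkguu fohll eehjr
Hunk 5: at line 10 remove [fkguu] add [uwu,rnn] -> 15 lines: ksyny gox mtny itge rwysm ylaar ndnhh gbdeg fkk ofuh qepmo uwu rnn fohll eehjr
Hunk 6: at line 7 remove [gbdeg] add [anwp,fpr] -> 16 lines: ksyny gox mtny itge rwysm ylaar ndnhh anwp fpr fkk ofuh qepmo uwu rnn fohll eehjr
Hunk 7: at line 6 remove [anwp,fpr,fkk] add [wvlz,liclo] -> 15 lines: ksyny gox mtny itge rwysm ylaar ndnhh wvlz liclo ofuh qepmo uwu rnn fohll eehjr

Answer: ksyny
gox
mtny
itge
rwysm
ylaar
ndnhh
wvlz
liclo
ofuh
qepmo
uwu
rnn
fohll
eehjr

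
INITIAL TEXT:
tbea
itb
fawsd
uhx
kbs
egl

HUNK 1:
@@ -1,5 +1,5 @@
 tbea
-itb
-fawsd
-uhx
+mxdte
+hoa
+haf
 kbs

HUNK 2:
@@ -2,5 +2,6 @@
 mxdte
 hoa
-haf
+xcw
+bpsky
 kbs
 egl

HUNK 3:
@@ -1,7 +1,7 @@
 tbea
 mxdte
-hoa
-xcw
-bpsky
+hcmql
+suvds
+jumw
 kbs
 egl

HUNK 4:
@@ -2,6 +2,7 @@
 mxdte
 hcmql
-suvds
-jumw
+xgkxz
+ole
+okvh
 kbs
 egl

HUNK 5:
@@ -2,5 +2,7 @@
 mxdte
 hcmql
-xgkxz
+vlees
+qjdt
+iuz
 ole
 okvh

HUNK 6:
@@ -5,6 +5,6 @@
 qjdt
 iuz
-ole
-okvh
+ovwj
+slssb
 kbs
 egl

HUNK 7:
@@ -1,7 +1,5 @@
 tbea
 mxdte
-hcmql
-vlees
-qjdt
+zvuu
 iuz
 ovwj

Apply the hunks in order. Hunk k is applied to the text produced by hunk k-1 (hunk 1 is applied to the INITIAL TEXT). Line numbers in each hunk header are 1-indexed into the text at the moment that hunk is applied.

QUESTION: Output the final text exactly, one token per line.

Hunk 1: at line 1 remove [itb,fawsd,uhx] add [mxdte,hoa,haf] -> 6 lines: tbea mxdte hoa haf kbs egl
Hunk 2: at line 2 remove [haf] add [xcw,bpsky] -> 7 lines: tbea mxdte hoa xcw bpsky kbs egl
Hunk 3: at line 1 remove [hoa,xcw,bpsky] add [hcmql,suvds,jumw] -> 7 lines: tbea mxdte hcmql suvds jumw kbs egl
Hunk 4: at line 2 remove [suvds,jumw] add [xgkxz,ole,okvh] -> 8 lines: tbea mxdte hcmql xgkxz ole okvh kbs egl
Hunk 5: at line 2 remove [xgkxz] add [vlees,qjdt,iuz] -> 10 lines: tbea mxdte hcmql vlees qjdt iuz ole okvh kbs egl
Hunk 6: at line 5 remove [ole,okvh] add [ovwj,slssb] -> 10 lines: tbea mxdte hcmql vlees qjdt iuz ovwj slssb kbs egl
Hunk 7: at line 1 remove [hcmql,vlees,qjdt] add [zvuu] -> 8 lines: tbea mxdte zvuu iuz ovwj slssb kbs egl

Answer: tbea
mxdte
zvuu
iuz
ovwj
slssb
kbs
egl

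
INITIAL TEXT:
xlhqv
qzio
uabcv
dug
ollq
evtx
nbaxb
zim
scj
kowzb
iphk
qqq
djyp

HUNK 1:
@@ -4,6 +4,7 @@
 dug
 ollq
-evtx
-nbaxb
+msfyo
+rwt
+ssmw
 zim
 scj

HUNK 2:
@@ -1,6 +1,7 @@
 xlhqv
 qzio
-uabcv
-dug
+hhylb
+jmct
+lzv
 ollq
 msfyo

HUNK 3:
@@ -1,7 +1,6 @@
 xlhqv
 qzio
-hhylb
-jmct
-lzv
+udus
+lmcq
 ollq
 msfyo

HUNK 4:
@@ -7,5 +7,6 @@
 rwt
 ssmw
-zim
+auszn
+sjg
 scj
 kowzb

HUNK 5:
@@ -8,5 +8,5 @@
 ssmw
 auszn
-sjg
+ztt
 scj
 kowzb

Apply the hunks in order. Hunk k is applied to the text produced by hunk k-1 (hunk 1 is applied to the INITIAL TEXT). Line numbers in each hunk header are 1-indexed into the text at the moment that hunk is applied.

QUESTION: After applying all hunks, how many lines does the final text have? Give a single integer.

Hunk 1: at line 4 remove [evtx,nbaxb] add [msfyo,rwt,ssmw] -> 14 lines: xlhqv qzio uabcv dug ollq msfyo rwt ssmw zim scj kowzb iphk qqq djyp
Hunk 2: at line 1 remove [uabcv,dug] add [hhylb,jmct,lzv] -> 15 lines: xlhqv qzio hhylb jmct lzv ollq msfyo rwt ssmw zim scj kowzb iphk qqq djyp
Hunk 3: at line 1 remove [hhylb,jmct,lzv] add [udus,lmcq] -> 14 lines: xlhqv qzio udus lmcq ollq msfyo rwt ssmw zim scj kowzb iphk qqq djyp
Hunk 4: at line 7 remove [zim] add [auszn,sjg] -> 15 lines: xlhqv qzio udus lmcq ollq msfyo rwt ssmw auszn sjg scj kowzb iphk qqq djyp
Hunk 5: at line 8 remove [sjg] add [ztt] -> 15 lines: xlhqv qzio udus lmcq ollq msfyo rwt ssmw auszn ztt scj kowzb iphk qqq djyp
Final line count: 15

Answer: 15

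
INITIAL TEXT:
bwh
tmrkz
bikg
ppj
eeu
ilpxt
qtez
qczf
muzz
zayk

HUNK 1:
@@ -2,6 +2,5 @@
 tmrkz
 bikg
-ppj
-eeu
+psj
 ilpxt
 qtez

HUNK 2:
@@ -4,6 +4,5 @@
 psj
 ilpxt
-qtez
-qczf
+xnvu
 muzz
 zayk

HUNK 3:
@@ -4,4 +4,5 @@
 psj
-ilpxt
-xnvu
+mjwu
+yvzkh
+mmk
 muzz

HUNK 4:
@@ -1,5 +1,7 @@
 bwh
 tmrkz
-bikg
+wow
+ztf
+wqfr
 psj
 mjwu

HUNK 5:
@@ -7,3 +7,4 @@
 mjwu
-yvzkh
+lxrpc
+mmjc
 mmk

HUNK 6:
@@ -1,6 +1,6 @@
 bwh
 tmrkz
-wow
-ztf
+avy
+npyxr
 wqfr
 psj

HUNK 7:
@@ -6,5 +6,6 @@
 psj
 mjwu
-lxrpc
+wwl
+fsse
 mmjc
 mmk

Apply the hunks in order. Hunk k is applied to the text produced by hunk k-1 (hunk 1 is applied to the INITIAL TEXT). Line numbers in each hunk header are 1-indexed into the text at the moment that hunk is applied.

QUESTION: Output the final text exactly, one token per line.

Hunk 1: at line 2 remove [ppj,eeu] add [psj] -> 9 lines: bwh tmrkz bikg psj ilpxt qtez qczf muzz zayk
Hunk 2: at line 4 remove [qtez,qczf] add [xnvu] -> 8 lines: bwh tmrkz bikg psj ilpxt xnvu muzz zayk
Hunk 3: at line 4 remove [ilpxt,xnvu] add [mjwu,yvzkh,mmk] -> 9 lines: bwh tmrkz bikg psj mjwu yvzkh mmk muzz zayk
Hunk 4: at line 1 remove [bikg] add [wow,ztf,wqfr] -> 11 lines: bwh tmrkz wow ztf wqfr psj mjwu yvzkh mmk muzz zayk
Hunk 5: at line 7 remove [yvzkh] add [lxrpc,mmjc] -> 12 lines: bwh tmrkz wow ztf wqfr psj mjwu lxrpc mmjc mmk muzz zayk
Hunk 6: at line 1 remove [wow,ztf] add [avy,npyxr] -> 12 lines: bwh tmrkz avy npyxr wqfr psj mjwu lxrpc mmjc mmk muzz zayk
Hunk 7: at line 6 remove [lxrpc] add [wwl,fsse] -> 13 lines: bwh tmrkz avy npyxr wqfr psj mjwu wwl fsse mmjc mmk muzz zayk

Answer: bwh
tmrkz
avy
npyxr
wqfr
psj
mjwu
wwl
fsse
mmjc
mmk
muzz
zayk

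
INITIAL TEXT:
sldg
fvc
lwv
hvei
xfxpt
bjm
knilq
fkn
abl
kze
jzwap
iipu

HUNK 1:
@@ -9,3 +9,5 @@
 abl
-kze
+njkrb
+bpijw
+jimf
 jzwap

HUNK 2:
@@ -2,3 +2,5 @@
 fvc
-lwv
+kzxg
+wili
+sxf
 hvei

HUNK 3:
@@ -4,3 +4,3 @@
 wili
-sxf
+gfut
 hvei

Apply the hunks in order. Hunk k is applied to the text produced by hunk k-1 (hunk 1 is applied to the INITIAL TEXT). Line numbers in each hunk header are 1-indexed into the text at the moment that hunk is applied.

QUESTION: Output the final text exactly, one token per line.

Answer: sldg
fvc
kzxg
wili
gfut
hvei
xfxpt
bjm
knilq
fkn
abl
njkrb
bpijw
jimf
jzwap
iipu

Derivation:
Hunk 1: at line 9 remove [kze] add [njkrb,bpijw,jimf] -> 14 lines: sldg fvc lwv hvei xfxpt bjm knilq fkn abl njkrb bpijw jimf jzwap iipu
Hunk 2: at line 2 remove [lwv] add [kzxg,wili,sxf] -> 16 lines: sldg fvc kzxg wili sxf hvei xfxpt bjm knilq fkn abl njkrb bpijw jimf jzwap iipu
Hunk 3: at line 4 remove [sxf] add [gfut] -> 16 lines: sldg fvc kzxg wili gfut hvei xfxpt bjm knilq fkn abl njkrb bpijw jimf jzwap iipu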